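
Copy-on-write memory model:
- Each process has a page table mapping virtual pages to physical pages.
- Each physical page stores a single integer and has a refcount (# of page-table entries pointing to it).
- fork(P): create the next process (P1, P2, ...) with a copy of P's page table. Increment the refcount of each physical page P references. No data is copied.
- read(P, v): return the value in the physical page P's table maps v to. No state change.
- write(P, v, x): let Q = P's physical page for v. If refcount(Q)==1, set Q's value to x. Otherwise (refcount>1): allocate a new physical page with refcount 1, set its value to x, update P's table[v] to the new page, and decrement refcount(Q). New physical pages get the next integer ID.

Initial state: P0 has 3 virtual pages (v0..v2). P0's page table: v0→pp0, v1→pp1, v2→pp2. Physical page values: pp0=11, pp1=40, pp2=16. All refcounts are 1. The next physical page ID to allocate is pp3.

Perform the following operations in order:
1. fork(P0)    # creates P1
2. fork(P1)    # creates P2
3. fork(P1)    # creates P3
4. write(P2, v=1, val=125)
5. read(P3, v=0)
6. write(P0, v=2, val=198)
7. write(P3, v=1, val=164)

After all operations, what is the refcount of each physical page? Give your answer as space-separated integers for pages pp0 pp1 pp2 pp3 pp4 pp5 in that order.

Answer: 4 2 3 1 1 1

Derivation:
Op 1: fork(P0) -> P1. 3 ppages; refcounts: pp0:2 pp1:2 pp2:2
Op 2: fork(P1) -> P2. 3 ppages; refcounts: pp0:3 pp1:3 pp2:3
Op 3: fork(P1) -> P3. 3 ppages; refcounts: pp0:4 pp1:4 pp2:4
Op 4: write(P2, v1, 125). refcount(pp1)=4>1 -> COPY to pp3. 4 ppages; refcounts: pp0:4 pp1:3 pp2:4 pp3:1
Op 5: read(P3, v0) -> 11. No state change.
Op 6: write(P0, v2, 198). refcount(pp2)=4>1 -> COPY to pp4. 5 ppages; refcounts: pp0:4 pp1:3 pp2:3 pp3:1 pp4:1
Op 7: write(P3, v1, 164). refcount(pp1)=3>1 -> COPY to pp5. 6 ppages; refcounts: pp0:4 pp1:2 pp2:3 pp3:1 pp4:1 pp5:1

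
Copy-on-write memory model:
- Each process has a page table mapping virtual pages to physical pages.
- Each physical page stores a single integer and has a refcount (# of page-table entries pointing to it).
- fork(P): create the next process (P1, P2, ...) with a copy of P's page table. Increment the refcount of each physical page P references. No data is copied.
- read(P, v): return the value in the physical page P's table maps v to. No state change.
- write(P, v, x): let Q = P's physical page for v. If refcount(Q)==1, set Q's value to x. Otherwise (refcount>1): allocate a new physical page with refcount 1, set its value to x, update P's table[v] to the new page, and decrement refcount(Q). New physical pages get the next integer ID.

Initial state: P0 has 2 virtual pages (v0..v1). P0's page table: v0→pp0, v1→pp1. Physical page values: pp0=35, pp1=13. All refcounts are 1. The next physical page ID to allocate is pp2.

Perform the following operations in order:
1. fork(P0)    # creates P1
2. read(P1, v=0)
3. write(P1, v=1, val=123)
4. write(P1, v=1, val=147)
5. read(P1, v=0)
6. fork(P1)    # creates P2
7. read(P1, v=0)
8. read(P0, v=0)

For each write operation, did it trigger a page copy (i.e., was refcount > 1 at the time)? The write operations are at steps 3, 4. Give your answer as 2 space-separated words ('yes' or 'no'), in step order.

Op 1: fork(P0) -> P1. 2 ppages; refcounts: pp0:2 pp1:2
Op 2: read(P1, v0) -> 35. No state change.
Op 3: write(P1, v1, 123). refcount(pp1)=2>1 -> COPY to pp2. 3 ppages; refcounts: pp0:2 pp1:1 pp2:1
Op 4: write(P1, v1, 147). refcount(pp2)=1 -> write in place. 3 ppages; refcounts: pp0:2 pp1:1 pp2:1
Op 5: read(P1, v0) -> 35. No state change.
Op 6: fork(P1) -> P2. 3 ppages; refcounts: pp0:3 pp1:1 pp2:2
Op 7: read(P1, v0) -> 35. No state change.
Op 8: read(P0, v0) -> 35. No state change.

yes no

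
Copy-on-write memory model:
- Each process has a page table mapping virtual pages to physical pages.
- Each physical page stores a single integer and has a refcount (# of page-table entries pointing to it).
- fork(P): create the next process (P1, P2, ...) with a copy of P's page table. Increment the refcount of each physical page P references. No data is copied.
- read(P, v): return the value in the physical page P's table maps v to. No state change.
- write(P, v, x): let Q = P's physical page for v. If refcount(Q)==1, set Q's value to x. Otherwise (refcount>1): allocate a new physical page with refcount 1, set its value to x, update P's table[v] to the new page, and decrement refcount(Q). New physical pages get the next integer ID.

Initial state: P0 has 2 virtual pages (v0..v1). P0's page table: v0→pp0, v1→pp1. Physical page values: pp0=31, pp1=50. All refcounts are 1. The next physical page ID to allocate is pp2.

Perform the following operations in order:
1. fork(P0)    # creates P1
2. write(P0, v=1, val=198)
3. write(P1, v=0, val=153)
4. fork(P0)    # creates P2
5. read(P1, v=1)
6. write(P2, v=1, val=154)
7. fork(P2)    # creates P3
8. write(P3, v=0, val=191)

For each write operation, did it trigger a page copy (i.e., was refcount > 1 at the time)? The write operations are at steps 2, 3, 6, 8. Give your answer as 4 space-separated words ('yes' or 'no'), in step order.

Op 1: fork(P0) -> P1. 2 ppages; refcounts: pp0:2 pp1:2
Op 2: write(P0, v1, 198). refcount(pp1)=2>1 -> COPY to pp2. 3 ppages; refcounts: pp0:2 pp1:1 pp2:1
Op 3: write(P1, v0, 153). refcount(pp0)=2>1 -> COPY to pp3. 4 ppages; refcounts: pp0:1 pp1:1 pp2:1 pp3:1
Op 4: fork(P0) -> P2. 4 ppages; refcounts: pp0:2 pp1:1 pp2:2 pp3:1
Op 5: read(P1, v1) -> 50. No state change.
Op 6: write(P2, v1, 154). refcount(pp2)=2>1 -> COPY to pp4. 5 ppages; refcounts: pp0:2 pp1:1 pp2:1 pp3:1 pp4:1
Op 7: fork(P2) -> P3. 5 ppages; refcounts: pp0:3 pp1:1 pp2:1 pp3:1 pp4:2
Op 8: write(P3, v0, 191). refcount(pp0)=3>1 -> COPY to pp5. 6 ppages; refcounts: pp0:2 pp1:1 pp2:1 pp3:1 pp4:2 pp5:1

yes yes yes yes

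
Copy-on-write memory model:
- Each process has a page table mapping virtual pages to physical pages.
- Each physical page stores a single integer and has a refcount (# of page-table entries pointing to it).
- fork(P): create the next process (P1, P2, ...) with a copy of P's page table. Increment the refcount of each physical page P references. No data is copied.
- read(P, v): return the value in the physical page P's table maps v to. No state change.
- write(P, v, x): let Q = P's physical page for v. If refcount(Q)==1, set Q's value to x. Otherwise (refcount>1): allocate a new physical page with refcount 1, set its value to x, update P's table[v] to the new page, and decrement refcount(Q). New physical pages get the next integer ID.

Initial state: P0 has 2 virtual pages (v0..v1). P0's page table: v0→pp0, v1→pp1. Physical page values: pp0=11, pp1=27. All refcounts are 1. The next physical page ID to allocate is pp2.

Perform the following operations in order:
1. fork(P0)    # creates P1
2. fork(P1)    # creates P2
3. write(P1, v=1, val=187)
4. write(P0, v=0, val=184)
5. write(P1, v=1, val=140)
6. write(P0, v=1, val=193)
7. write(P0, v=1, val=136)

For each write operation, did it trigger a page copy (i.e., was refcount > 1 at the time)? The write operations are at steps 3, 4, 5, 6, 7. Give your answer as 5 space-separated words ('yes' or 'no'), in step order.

Op 1: fork(P0) -> P1. 2 ppages; refcounts: pp0:2 pp1:2
Op 2: fork(P1) -> P2. 2 ppages; refcounts: pp0:3 pp1:3
Op 3: write(P1, v1, 187). refcount(pp1)=3>1 -> COPY to pp2. 3 ppages; refcounts: pp0:3 pp1:2 pp2:1
Op 4: write(P0, v0, 184). refcount(pp0)=3>1 -> COPY to pp3. 4 ppages; refcounts: pp0:2 pp1:2 pp2:1 pp3:1
Op 5: write(P1, v1, 140). refcount(pp2)=1 -> write in place. 4 ppages; refcounts: pp0:2 pp1:2 pp2:1 pp3:1
Op 6: write(P0, v1, 193). refcount(pp1)=2>1 -> COPY to pp4. 5 ppages; refcounts: pp0:2 pp1:1 pp2:1 pp3:1 pp4:1
Op 7: write(P0, v1, 136). refcount(pp4)=1 -> write in place. 5 ppages; refcounts: pp0:2 pp1:1 pp2:1 pp3:1 pp4:1

yes yes no yes no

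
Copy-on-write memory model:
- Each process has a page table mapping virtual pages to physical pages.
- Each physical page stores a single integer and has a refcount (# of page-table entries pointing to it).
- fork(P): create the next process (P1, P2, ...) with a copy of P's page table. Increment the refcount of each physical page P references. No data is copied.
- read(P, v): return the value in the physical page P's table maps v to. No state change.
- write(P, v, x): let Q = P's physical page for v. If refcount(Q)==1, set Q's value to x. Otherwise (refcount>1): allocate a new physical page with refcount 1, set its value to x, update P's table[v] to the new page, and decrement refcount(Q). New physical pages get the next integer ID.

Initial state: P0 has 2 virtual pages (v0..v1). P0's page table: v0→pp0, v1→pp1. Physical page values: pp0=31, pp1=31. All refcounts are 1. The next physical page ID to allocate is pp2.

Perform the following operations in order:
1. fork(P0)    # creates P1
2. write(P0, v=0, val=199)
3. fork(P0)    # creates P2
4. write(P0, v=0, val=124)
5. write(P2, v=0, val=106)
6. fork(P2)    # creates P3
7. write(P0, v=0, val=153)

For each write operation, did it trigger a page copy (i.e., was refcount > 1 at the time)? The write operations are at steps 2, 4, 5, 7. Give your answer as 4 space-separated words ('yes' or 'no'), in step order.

Op 1: fork(P0) -> P1. 2 ppages; refcounts: pp0:2 pp1:2
Op 2: write(P0, v0, 199). refcount(pp0)=2>1 -> COPY to pp2. 3 ppages; refcounts: pp0:1 pp1:2 pp2:1
Op 3: fork(P0) -> P2. 3 ppages; refcounts: pp0:1 pp1:3 pp2:2
Op 4: write(P0, v0, 124). refcount(pp2)=2>1 -> COPY to pp3. 4 ppages; refcounts: pp0:1 pp1:3 pp2:1 pp3:1
Op 5: write(P2, v0, 106). refcount(pp2)=1 -> write in place. 4 ppages; refcounts: pp0:1 pp1:3 pp2:1 pp3:1
Op 6: fork(P2) -> P3. 4 ppages; refcounts: pp0:1 pp1:4 pp2:2 pp3:1
Op 7: write(P0, v0, 153). refcount(pp3)=1 -> write in place. 4 ppages; refcounts: pp0:1 pp1:4 pp2:2 pp3:1

yes yes no no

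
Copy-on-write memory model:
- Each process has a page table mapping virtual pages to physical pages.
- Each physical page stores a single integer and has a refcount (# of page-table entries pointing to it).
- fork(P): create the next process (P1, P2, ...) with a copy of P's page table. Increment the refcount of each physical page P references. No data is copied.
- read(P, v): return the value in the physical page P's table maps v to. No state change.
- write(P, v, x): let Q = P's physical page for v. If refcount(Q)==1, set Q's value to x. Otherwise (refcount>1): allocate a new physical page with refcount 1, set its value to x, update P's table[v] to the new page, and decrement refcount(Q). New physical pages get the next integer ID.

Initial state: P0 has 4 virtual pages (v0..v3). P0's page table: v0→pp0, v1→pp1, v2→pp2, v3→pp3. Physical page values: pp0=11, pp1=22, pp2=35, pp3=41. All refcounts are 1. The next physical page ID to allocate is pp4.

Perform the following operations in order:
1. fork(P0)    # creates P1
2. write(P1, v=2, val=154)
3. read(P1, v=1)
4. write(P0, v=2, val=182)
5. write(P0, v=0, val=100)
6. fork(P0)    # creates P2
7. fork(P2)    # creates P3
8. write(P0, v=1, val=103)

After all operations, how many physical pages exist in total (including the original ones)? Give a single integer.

Answer: 7

Derivation:
Op 1: fork(P0) -> P1. 4 ppages; refcounts: pp0:2 pp1:2 pp2:2 pp3:2
Op 2: write(P1, v2, 154). refcount(pp2)=2>1 -> COPY to pp4. 5 ppages; refcounts: pp0:2 pp1:2 pp2:1 pp3:2 pp4:1
Op 3: read(P1, v1) -> 22. No state change.
Op 4: write(P0, v2, 182). refcount(pp2)=1 -> write in place. 5 ppages; refcounts: pp0:2 pp1:2 pp2:1 pp3:2 pp4:1
Op 5: write(P0, v0, 100). refcount(pp0)=2>1 -> COPY to pp5. 6 ppages; refcounts: pp0:1 pp1:2 pp2:1 pp3:2 pp4:1 pp5:1
Op 6: fork(P0) -> P2. 6 ppages; refcounts: pp0:1 pp1:3 pp2:2 pp3:3 pp4:1 pp5:2
Op 7: fork(P2) -> P3. 6 ppages; refcounts: pp0:1 pp1:4 pp2:3 pp3:4 pp4:1 pp5:3
Op 8: write(P0, v1, 103). refcount(pp1)=4>1 -> COPY to pp6. 7 ppages; refcounts: pp0:1 pp1:3 pp2:3 pp3:4 pp4:1 pp5:3 pp6:1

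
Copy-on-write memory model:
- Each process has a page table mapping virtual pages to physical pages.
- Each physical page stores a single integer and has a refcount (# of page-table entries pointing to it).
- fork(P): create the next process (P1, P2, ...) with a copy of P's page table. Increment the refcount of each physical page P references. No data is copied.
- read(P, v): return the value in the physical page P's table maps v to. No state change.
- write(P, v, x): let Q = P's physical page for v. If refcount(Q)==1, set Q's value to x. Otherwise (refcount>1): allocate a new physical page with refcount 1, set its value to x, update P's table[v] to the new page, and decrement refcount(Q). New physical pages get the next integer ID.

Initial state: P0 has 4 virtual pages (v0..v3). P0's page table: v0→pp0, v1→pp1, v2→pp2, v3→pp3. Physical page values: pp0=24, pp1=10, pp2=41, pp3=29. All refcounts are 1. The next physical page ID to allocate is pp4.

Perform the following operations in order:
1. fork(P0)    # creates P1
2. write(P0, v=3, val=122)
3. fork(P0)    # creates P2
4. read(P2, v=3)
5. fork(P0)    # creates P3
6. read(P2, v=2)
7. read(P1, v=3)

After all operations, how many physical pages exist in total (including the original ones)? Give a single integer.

Op 1: fork(P0) -> P1. 4 ppages; refcounts: pp0:2 pp1:2 pp2:2 pp3:2
Op 2: write(P0, v3, 122). refcount(pp3)=2>1 -> COPY to pp4. 5 ppages; refcounts: pp0:2 pp1:2 pp2:2 pp3:1 pp4:1
Op 3: fork(P0) -> P2. 5 ppages; refcounts: pp0:3 pp1:3 pp2:3 pp3:1 pp4:2
Op 4: read(P2, v3) -> 122. No state change.
Op 5: fork(P0) -> P3. 5 ppages; refcounts: pp0:4 pp1:4 pp2:4 pp3:1 pp4:3
Op 6: read(P2, v2) -> 41. No state change.
Op 7: read(P1, v3) -> 29. No state change.

Answer: 5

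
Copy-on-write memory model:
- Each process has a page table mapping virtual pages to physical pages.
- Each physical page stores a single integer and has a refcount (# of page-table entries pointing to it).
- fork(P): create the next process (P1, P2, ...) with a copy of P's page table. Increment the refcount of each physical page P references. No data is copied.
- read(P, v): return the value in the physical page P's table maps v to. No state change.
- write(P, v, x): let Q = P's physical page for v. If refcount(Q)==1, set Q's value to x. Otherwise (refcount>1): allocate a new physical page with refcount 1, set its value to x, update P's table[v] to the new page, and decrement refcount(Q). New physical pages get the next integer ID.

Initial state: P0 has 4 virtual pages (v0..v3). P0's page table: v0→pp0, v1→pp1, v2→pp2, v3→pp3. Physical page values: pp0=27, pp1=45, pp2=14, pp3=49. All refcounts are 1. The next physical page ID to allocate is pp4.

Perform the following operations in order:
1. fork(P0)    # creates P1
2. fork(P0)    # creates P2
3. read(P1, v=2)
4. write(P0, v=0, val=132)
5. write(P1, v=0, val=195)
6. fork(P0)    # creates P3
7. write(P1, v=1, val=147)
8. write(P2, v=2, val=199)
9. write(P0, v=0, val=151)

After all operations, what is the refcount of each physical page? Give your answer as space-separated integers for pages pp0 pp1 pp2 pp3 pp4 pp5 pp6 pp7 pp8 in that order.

Answer: 1 3 3 4 1 1 1 1 1

Derivation:
Op 1: fork(P0) -> P1. 4 ppages; refcounts: pp0:2 pp1:2 pp2:2 pp3:2
Op 2: fork(P0) -> P2. 4 ppages; refcounts: pp0:3 pp1:3 pp2:3 pp3:3
Op 3: read(P1, v2) -> 14. No state change.
Op 4: write(P0, v0, 132). refcount(pp0)=3>1 -> COPY to pp4. 5 ppages; refcounts: pp0:2 pp1:3 pp2:3 pp3:3 pp4:1
Op 5: write(P1, v0, 195). refcount(pp0)=2>1 -> COPY to pp5. 6 ppages; refcounts: pp0:1 pp1:3 pp2:3 pp3:3 pp4:1 pp5:1
Op 6: fork(P0) -> P3. 6 ppages; refcounts: pp0:1 pp1:4 pp2:4 pp3:4 pp4:2 pp5:1
Op 7: write(P1, v1, 147). refcount(pp1)=4>1 -> COPY to pp6. 7 ppages; refcounts: pp0:1 pp1:3 pp2:4 pp3:4 pp4:2 pp5:1 pp6:1
Op 8: write(P2, v2, 199). refcount(pp2)=4>1 -> COPY to pp7. 8 ppages; refcounts: pp0:1 pp1:3 pp2:3 pp3:4 pp4:2 pp5:1 pp6:1 pp7:1
Op 9: write(P0, v0, 151). refcount(pp4)=2>1 -> COPY to pp8. 9 ppages; refcounts: pp0:1 pp1:3 pp2:3 pp3:4 pp4:1 pp5:1 pp6:1 pp7:1 pp8:1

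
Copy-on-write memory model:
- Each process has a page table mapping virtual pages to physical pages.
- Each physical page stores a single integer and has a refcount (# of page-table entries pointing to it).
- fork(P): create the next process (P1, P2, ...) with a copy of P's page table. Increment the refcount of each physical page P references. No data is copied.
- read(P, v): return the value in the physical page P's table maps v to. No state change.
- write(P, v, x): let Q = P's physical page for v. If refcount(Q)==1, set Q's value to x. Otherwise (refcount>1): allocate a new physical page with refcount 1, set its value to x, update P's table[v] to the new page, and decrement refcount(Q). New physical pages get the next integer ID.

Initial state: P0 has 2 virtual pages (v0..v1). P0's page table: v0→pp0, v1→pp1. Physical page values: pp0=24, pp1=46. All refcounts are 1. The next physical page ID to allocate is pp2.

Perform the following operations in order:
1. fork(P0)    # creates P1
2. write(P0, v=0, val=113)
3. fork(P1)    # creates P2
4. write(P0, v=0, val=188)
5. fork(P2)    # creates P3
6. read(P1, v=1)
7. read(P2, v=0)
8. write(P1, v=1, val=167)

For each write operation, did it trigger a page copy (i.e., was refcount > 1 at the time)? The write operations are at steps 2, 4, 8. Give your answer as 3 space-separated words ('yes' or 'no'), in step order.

Op 1: fork(P0) -> P1. 2 ppages; refcounts: pp0:2 pp1:2
Op 2: write(P0, v0, 113). refcount(pp0)=2>1 -> COPY to pp2. 3 ppages; refcounts: pp0:1 pp1:2 pp2:1
Op 3: fork(P1) -> P2. 3 ppages; refcounts: pp0:2 pp1:3 pp2:1
Op 4: write(P0, v0, 188). refcount(pp2)=1 -> write in place. 3 ppages; refcounts: pp0:2 pp1:3 pp2:1
Op 5: fork(P2) -> P3. 3 ppages; refcounts: pp0:3 pp1:4 pp2:1
Op 6: read(P1, v1) -> 46. No state change.
Op 7: read(P2, v0) -> 24. No state change.
Op 8: write(P1, v1, 167). refcount(pp1)=4>1 -> COPY to pp3. 4 ppages; refcounts: pp0:3 pp1:3 pp2:1 pp3:1

yes no yes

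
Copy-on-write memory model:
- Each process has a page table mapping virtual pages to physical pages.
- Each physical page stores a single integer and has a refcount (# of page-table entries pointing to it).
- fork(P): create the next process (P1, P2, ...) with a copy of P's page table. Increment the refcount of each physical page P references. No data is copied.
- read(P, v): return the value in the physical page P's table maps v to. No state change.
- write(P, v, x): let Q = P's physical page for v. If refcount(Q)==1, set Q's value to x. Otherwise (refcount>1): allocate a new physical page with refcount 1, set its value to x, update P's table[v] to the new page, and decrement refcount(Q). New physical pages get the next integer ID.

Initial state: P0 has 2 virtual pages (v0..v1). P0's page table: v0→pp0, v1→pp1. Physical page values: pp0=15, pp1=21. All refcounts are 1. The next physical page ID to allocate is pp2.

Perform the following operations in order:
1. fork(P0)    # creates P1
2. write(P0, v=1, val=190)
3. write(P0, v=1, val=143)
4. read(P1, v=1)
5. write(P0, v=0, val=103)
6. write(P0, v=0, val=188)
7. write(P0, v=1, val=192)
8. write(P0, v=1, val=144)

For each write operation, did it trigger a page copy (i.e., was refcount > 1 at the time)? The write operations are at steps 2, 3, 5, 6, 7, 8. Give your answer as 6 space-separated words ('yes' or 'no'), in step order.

Op 1: fork(P0) -> P1. 2 ppages; refcounts: pp0:2 pp1:2
Op 2: write(P0, v1, 190). refcount(pp1)=2>1 -> COPY to pp2. 3 ppages; refcounts: pp0:2 pp1:1 pp2:1
Op 3: write(P0, v1, 143). refcount(pp2)=1 -> write in place. 3 ppages; refcounts: pp0:2 pp1:1 pp2:1
Op 4: read(P1, v1) -> 21. No state change.
Op 5: write(P0, v0, 103). refcount(pp0)=2>1 -> COPY to pp3. 4 ppages; refcounts: pp0:1 pp1:1 pp2:1 pp3:1
Op 6: write(P0, v0, 188). refcount(pp3)=1 -> write in place. 4 ppages; refcounts: pp0:1 pp1:1 pp2:1 pp3:1
Op 7: write(P0, v1, 192). refcount(pp2)=1 -> write in place. 4 ppages; refcounts: pp0:1 pp1:1 pp2:1 pp3:1
Op 8: write(P0, v1, 144). refcount(pp2)=1 -> write in place. 4 ppages; refcounts: pp0:1 pp1:1 pp2:1 pp3:1

yes no yes no no no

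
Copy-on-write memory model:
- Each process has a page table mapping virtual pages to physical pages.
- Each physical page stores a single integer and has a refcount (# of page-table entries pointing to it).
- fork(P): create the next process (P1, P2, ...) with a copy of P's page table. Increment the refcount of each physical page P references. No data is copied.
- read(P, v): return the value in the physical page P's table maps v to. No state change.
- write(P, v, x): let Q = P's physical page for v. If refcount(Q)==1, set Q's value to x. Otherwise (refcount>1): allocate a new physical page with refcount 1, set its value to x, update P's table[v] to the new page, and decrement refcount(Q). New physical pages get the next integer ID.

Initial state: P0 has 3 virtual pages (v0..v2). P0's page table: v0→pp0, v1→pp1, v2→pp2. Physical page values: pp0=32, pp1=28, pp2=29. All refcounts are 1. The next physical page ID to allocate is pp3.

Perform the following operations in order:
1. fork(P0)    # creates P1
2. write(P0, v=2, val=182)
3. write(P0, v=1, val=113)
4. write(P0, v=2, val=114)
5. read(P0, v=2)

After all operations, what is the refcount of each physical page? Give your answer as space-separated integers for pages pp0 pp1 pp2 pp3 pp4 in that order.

Op 1: fork(P0) -> P1. 3 ppages; refcounts: pp0:2 pp1:2 pp2:2
Op 2: write(P0, v2, 182). refcount(pp2)=2>1 -> COPY to pp3. 4 ppages; refcounts: pp0:2 pp1:2 pp2:1 pp3:1
Op 3: write(P0, v1, 113). refcount(pp1)=2>1 -> COPY to pp4. 5 ppages; refcounts: pp0:2 pp1:1 pp2:1 pp3:1 pp4:1
Op 4: write(P0, v2, 114). refcount(pp3)=1 -> write in place. 5 ppages; refcounts: pp0:2 pp1:1 pp2:1 pp3:1 pp4:1
Op 5: read(P0, v2) -> 114. No state change.

Answer: 2 1 1 1 1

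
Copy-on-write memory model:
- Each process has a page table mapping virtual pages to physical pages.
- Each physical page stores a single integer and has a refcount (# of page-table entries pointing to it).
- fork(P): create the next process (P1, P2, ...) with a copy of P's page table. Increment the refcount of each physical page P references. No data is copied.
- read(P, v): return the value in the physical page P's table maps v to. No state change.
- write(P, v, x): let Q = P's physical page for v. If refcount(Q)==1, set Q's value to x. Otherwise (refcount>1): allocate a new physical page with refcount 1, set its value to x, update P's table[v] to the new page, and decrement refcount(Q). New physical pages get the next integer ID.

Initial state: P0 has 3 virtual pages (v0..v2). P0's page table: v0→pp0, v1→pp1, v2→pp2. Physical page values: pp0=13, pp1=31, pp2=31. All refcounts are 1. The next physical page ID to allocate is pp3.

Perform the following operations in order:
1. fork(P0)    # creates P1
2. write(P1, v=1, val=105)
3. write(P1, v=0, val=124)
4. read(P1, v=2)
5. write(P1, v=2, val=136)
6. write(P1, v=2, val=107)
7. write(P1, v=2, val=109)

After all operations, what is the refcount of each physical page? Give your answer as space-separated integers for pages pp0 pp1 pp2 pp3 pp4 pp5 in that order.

Answer: 1 1 1 1 1 1

Derivation:
Op 1: fork(P0) -> P1. 3 ppages; refcounts: pp0:2 pp1:2 pp2:2
Op 2: write(P1, v1, 105). refcount(pp1)=2>1 -> COPY to pp3. 4 ppages; refcounts: pp0:2 pp1:1 pp2:2 pp3:1
Op 3: write(P1, v0, 124). refcount(pp0)=2>1 -> COPY to pp4. 5 ppages; refcounts: pp0:1 pp1:1 pp2:2 pp3:1 pp4:1
Op 4: read(P1, v2) -> 31. No state change.
Op 5: write(P1, v2, 136). refcount(pp2)=2>1 -> COPY to pp5. 6 ppages; refcounts: pp0:1 pp1:1 pp2:1 pp3:1 pp4:1 pp5:1
Op 6: write(P1, v2, 107). refcount(pp5)=1 -> write in place. 6 ppages; refcounts: pp0:1 pp1:1 pp2:1 pp3:1 pp4:1 pp5:1
Op 7: write(P1, v2, 109). refcount(pp5)=1 -> write in place. 6 ppages; refcounts: pp0:1 pp1:1 pp2:1 pp3:1 pp4:1 pp5:1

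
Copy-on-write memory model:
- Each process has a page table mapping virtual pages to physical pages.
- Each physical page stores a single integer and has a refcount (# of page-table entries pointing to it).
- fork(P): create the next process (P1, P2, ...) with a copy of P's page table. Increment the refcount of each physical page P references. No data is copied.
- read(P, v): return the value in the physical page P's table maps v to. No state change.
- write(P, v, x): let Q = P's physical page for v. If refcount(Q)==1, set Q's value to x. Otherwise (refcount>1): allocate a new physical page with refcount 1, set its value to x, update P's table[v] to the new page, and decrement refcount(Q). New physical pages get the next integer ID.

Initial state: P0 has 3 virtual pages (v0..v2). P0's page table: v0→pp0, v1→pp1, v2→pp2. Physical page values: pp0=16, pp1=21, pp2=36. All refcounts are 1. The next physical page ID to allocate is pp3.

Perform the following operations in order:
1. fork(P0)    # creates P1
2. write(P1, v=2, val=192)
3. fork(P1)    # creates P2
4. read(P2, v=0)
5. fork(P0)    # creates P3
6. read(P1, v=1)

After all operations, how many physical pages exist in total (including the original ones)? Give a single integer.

Answer: 4

Derivation:
Op 1: fork(P0) -> P1. 3 ppages; refcounts: pp0:2 pp1:2 pp2:2
Op 2: write(P1, v2, 192). refcount(pp2)=2>1 -> COPY to pp3. 4 ppages; refcounts: pp0:2 pp1:2 pp2:1 pp3:1
Op 3: fork(P1) -> P2. 4 ppages; refcounts: pp0:3 pp1:3 pp2:1 pp3:2
Op 4: read(P2, v0) -> 16. No state change.
Op 5: fork(P0) -> P3. 4 ppages; refcounts: pp0:4 pp1:4 pp2:2 pp3:2
Op 6: read(P1, v1) -> 21. No state change.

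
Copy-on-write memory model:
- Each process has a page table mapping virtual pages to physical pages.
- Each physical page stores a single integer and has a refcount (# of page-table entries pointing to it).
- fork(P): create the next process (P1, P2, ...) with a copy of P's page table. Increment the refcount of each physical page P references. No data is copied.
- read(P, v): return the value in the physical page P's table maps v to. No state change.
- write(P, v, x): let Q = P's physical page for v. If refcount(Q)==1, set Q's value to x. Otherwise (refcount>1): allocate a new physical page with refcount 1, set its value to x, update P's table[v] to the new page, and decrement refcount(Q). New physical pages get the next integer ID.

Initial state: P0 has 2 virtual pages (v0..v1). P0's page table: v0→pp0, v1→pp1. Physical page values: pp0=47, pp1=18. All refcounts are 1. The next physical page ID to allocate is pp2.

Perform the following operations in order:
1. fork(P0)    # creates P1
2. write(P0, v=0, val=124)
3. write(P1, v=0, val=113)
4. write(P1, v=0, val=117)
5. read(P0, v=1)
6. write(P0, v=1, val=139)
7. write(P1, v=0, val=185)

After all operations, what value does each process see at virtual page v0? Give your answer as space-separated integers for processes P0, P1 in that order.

Op 1: fork(P0) -> P1. 2 ppages; refcounts: pp0:2 pp1:2
Op 2: write(P0, v0, 124). refcount(pp0)=2>1 -> COPY to pp2. 3 ppages; refcounts: pp0:1 pp1:2 pp2:1
Op 3: write(P1, v0, 113). refcount(pp0)=1 -> write in place. 3 ppages; refcounts: pp0:1 pp1:2 pp2:1
Op 4: write(P1, v0, 117). refcount(pp0)=1 -> write in place. 3 ppages; refcounts: pp0:1 pp1:2 pp2:1
Op 5: read(P0, v1) -> 18. No state change.
Op 6: write(P0, v1, 139). refcount(pp1)=2>1 -> COPY to pp3. 4 ppages; refcounts: pp0:1 pp1:1 pp2:1 pp3:1
Op 7: write(P1, v0, 185). refcount(pp0)=1 -> write in place. 4 ppages; refcounts: pp0:1 pp1:1 pp2:1 pp3:1
P0: v0 -> pp2 = 124
P1: v0 -> pp0 = 185

Answer: 124 185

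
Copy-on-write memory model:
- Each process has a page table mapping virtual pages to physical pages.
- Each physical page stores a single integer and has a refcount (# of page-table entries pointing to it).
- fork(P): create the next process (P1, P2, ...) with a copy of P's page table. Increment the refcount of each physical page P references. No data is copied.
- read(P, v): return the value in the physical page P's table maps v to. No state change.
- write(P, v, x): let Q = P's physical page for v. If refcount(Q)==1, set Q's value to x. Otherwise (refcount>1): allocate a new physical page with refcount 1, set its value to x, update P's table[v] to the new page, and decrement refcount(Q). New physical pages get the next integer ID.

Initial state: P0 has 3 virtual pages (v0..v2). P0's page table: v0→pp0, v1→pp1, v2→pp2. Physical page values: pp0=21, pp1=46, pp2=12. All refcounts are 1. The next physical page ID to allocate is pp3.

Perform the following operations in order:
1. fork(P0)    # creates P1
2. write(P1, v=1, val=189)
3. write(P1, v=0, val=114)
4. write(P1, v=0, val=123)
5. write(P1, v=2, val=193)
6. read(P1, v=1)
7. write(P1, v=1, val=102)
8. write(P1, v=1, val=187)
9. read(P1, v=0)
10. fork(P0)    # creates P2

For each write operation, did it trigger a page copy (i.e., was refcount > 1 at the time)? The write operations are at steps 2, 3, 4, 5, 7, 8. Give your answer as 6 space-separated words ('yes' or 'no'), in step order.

Op 1: fork(P0) -> P1. 3 ppages; refcounts: pp0:2 pp1:2 pp2:2
Op 2: write(P1, v1, 189). refcount(pp1)=2>1 -> COPY to pp3. 4 ppages; refcounts: pp0:2 pp1:1 pp2:2 pp3:1
Op 3: write(P1, v0, 114). refcount(pp0)=2>1 -> COPY to pp4. 5 ppages; refcounts: pp0:1 pp1:1 pp2:2 pp3:1 pp4:1
Op 4: write(P1, v0, 123). refcount(pp4)=1 -> write in place. 5 ppages; refcounts: pp0:1 pp1:1 pp2:2 pp3:1 pp4:1
Op 5: write(P1, v2, 193). refcount(pp2)=2>1 -> COPY to pp5. 6 ppages; refcounts: pp0:1 pp1:1 pp2:1 pp3:1 pp4:1 pp5:1
Op 6: read(P1, v1) -> 189. No state change.
Op 7: write(P1, v1, 102). refcount(pp3)=1 -> write in place. 6 ppages; refcounts: pp0:1 pp1:1 pp2:1 pp3:1 pp4:1 pp5:1
Op 8: write(P1, v1, 187). refcount(pp3)=1 -> write in place. 6 ppages; refcounts: pp0:1 pp1:1 pp2:1 pp3:1 pp4:1 pp5:1
Op 9: read(P1, v0) -> 123. No state change.
Op 10: fork(P0) -> P2. 6 ppages; refcounts: pp0:2 pp1:2 pp2:2 pp3:1 pp4:1 pp5:1

yes yes no yes no no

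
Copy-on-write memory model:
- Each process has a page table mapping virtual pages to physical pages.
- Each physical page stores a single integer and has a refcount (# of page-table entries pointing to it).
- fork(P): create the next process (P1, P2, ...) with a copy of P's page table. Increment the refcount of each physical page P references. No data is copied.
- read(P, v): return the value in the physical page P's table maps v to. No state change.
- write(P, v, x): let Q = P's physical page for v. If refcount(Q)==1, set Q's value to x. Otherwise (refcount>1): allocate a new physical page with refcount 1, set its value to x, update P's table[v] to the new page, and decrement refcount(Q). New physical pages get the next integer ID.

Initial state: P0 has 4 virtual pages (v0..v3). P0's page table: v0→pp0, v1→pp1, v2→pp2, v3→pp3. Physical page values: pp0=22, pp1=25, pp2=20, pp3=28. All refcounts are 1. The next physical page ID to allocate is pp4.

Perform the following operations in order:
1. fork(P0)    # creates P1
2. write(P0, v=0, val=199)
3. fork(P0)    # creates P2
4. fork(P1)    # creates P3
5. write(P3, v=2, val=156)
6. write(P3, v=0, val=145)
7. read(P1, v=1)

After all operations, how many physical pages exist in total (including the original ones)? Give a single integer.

Op 1: fork(P0) -> P1. 4 ppages; refcounts: pp0:2 pp1:2 pp2:2 pp3:2
Op 2: write(P0, v0, 199). refcount(pp0)=2>1 -> COPY to pp4. 5 ppages; refcounts: pp0:1 pp1:2 pp2:2 pp3:2 pp4:1
Op 3: fork(P0) -> P2. 5 ppages; refcounts: pp0:1 pp1:3 pp2:3 pp3:3 pp4:2
Op 4: fork(P1) -> P3. 5 ppages; refcounts: pp0:2 pp1:4 pp2:4 pp3:4 pp4:2
Op 5: write(P3, v2, 156). refcount(pp2)=4>1 -> COPY to pp5. 6 ppages; refcounts: pp0:2 pp1:4 pp2:3 pp3:4 pp4:2 pp5:1
Op 6: write(P3, v0, 145). refcount(pp0)=2>1 -> COPY to pp6. 7 ppages; refcounts: pp0:1 pp1:4 pp2:3 pp3:4 pp4:2 pp5:1 pp6:1
Op 7: read(P1, v1) -> 25. No state change.

Answer: 7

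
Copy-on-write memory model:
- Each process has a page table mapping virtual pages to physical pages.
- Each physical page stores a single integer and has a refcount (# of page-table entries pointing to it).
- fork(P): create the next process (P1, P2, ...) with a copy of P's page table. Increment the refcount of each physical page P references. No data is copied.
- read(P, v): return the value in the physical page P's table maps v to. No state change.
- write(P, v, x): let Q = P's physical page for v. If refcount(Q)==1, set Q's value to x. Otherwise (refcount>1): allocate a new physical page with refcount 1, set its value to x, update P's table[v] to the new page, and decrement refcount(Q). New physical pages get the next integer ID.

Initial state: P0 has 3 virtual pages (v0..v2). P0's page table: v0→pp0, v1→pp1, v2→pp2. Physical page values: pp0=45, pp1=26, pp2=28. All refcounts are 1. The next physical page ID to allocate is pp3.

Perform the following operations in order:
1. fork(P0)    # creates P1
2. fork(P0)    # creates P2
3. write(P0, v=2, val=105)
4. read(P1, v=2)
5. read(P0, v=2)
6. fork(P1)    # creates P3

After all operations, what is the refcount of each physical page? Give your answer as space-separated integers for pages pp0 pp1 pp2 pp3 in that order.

Answer: 4 4 3 1

Derivation:
Op 1: fork(P0) -> P1. 3 ppages; refcounts: pp0:2 pp1:2 pp2:2
Op 2: fork(P0) -> P2. 3 ppages; refcounts: pp0:3 pp1:3 pp2:3
Op 3: write(P0, v2, 105). refcount(pp2)=3>1 -> COPY to pp3. 4 ppages; refcounts: pp0:3 pp1:3 pp2:2 pp3:1
Op 4: read(P1, v2) -> 28. No state change.
Op 5: read(P0, v2) -> 105. No state change.
Op 6: fork(P1) -> P3. 4 ppages; refcounts: pp0:4 pp1:4 pp2:3 pp3:1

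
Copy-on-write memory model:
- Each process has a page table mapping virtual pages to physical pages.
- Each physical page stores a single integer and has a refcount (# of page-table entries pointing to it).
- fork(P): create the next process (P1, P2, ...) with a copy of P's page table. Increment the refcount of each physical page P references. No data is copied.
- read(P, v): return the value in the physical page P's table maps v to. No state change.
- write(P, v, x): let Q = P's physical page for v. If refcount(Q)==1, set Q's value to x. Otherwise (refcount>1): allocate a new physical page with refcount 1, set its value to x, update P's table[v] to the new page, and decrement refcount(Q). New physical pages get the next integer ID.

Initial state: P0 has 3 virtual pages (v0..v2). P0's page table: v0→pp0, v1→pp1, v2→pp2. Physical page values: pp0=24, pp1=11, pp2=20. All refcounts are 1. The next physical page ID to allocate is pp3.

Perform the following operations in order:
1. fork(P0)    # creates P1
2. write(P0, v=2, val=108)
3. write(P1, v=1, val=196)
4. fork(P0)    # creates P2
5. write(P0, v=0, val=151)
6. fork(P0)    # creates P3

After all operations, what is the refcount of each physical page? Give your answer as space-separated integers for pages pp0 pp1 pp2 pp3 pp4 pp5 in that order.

Answer: 2 3 1 3 1 2

Derivation:
Op 1: fork(P0) -> P1. 3 ppages; refcounts: pp0:2 pp1:2 pp2:2
Op 2: write(P0, v2, 108). refcount(pp2)=2>1 -> COPY to pp3. 4 ppages; refcounts: pp0:2 pp1:2 pp2:1 pp3:1
Op 3: write(P1, v1, 196). refcount(pp1)=2>1 -> COPY to pp4. 5 ppages; refcounts: pp0:2 pp1:1 pp2:1 pp3:1 pp4:1
Op 4: fork(P0) -> P2. 5 ppages; refcounts: pp0:3 pp1:2 pp2:1 pp3:2 pp4:1
Op 5: write(P0, v0, 151). refcount(pp0)=3>1 -> COPY to pp5. 6 ppages; refcounts: pp0:2 pp1:2 pp2:1 pp3:2 pp4:1 pp5:1
Op 6: fork(P0) -> P3. 6 ppages; refcounts: pp0:2 pp1:3 pp2:1 pp3:3 pp4:1 pp5:2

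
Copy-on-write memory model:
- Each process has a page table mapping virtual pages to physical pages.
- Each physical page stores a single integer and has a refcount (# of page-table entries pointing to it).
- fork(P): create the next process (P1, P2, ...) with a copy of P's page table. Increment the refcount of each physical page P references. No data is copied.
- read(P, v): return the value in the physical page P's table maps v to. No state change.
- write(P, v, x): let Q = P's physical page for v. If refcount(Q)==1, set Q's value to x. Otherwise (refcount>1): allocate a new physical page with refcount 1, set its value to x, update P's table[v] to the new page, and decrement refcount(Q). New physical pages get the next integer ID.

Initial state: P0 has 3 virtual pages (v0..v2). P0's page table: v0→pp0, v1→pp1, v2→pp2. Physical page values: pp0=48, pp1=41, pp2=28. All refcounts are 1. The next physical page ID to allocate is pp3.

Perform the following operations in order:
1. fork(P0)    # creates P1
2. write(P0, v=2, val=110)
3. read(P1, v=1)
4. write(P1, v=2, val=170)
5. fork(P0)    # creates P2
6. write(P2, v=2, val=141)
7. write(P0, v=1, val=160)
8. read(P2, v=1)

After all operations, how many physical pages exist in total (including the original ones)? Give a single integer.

Answer: 6

Derivation:
Op 1: fork(P0) -> P1. 3 ppages; refcounts: pp0:2 pp1:2 pp2:2
Op 2: write(P0, v2, 110). refcount(pp2)=2>1 -> COPY to pp3. 4 ppages; refcounts: pp0:2 pp1:2 pp2:1 pp3:1
Op 3: read(P1, v1) -> 41. No state change.
Op 4: write(P1, v2, 170). refcount(pp2)=1 -> write in place. 4 ppages; refcounts: pp0:2 pp1:2 pp2:1 pp3:1
Op 5: fork(P0) -> P2. 4 ppages; refcounts: pp0:3 pp1:3 pp2:1 pp3:2
Op 6: write(P2, v2, 141). refcount(pp3)=2>1 -> COPY to pp4. 5 ppages; refcounts: pp0:3 pp1:3 pp2:1 pp3:1 pp4:1
Op 7: write(P0, v1, 160). refcount(pp1)=3>1 -> COPY to pp5. 6 ppages; refcounts: pp0:3 pp1:2 pp2:1 pp3:1 pp4:1 pp5:1
Op 8: read(P2, v1) -> 41. No state change.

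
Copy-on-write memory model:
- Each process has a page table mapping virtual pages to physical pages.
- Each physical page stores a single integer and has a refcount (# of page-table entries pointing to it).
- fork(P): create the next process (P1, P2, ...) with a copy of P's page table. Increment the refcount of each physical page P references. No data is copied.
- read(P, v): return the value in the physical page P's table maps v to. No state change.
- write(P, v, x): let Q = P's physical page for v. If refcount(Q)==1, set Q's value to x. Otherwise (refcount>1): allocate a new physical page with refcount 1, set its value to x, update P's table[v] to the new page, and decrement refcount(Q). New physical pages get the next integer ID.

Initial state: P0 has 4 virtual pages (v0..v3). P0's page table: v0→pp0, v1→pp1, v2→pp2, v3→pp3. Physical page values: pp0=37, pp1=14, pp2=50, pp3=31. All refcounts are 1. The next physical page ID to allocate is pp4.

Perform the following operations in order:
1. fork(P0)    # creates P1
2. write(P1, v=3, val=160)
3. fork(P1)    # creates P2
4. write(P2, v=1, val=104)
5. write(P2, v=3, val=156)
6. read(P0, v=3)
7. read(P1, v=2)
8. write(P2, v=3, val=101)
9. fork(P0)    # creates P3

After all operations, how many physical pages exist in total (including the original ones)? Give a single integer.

Op 1: fork(P0) -> P1. 4 ppages; refcounts: pp0:2 pp1:2 pp2:2 pp3:2
Op 2: write(P1, v3, 160). refcount(pp3)=2>1 -> COPY to pp4. 5 ppages; refcounts: pp0:2 pp1:2 pp2:2 pp3:1 pp4:1
Op 3: fork(P1) -> P2. 5 ppages; refcounts: pp0:3 pp1:3 pp2:3 pp3:1 pp4:2
Op 4: write(P2, v1, 104). refcount(pp1)=3>1 -> COPY to pp5. 6 ppages; refcounts: pp0:3 pp1:2 pp2:3 pp3:1 pp4:2 pp5:1
Op 5: write(P2, v3, 156). refcount(pp4)=2>1 -> COPY to pp6. 7 ppages; refcounts: pp0:3 pp1:2 pp2:3 pp3:1 pp4:1 pp5:1 pp6:1
Op 6: read(P0, v3) -> 31. No state change.
Op 7: read(P1, v2) -> 50. No state change.
Op 8: write(P2, v3, 101). refcount(pp6)=1 -> write in place. 7 ppages; refcounts: pp0:3 pp1:2 pp2:3 pp3:1 pp4:1 pp5:1 pp6:1
Op 9: fork(P0) -> P3. 7 ppages; refcounts: pp0:4 pp1:3 pp2:4 pp3:2 pp4:1 pp5:1 pp6:1

Answer: 7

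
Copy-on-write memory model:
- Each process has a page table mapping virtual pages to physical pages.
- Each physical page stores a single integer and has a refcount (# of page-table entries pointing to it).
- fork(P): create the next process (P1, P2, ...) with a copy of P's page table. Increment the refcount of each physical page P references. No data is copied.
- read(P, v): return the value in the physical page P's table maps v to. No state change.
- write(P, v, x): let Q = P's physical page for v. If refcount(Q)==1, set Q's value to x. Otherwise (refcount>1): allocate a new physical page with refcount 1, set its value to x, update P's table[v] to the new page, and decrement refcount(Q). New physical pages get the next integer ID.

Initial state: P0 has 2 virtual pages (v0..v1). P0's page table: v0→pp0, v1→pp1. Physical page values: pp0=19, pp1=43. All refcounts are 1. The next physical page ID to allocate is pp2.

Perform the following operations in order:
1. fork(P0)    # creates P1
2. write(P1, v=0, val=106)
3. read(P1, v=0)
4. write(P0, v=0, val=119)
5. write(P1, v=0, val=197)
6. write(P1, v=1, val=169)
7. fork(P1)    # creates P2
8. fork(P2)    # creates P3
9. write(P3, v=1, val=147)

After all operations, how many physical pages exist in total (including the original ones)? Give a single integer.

Op 1: fork(P0) -> P1. 2 ppages; refcounts: pp0:2 pp1:2
Op 2: write(P1, v0, 106). refcount(pp0)=2>1 -> COPY to pp2. 3 ppages; refcounts: pp0:1 pp1:2 pp2:1
Op 3: read(P1, v0) -> 106. No state change.
Op 4: write(P0, v0, 119). refcount(pp0)=1 -> write in place. 3 ppages; refcounts: pp0:1 pp1:2 pp2:1
Op 5: write(P1, v0, 197). refcount(pp2)=1 -> write in place. 3 ppages; refcounts: pp0:1 pp1:2 pp2:1
Op 6: write(P1, v1, 169). refcount(pp1)=2>1 -> COPY to pp3. 4 ppages; refcounts: pp0:1 pp1:1 pp2:1 pp3:1
Op 7: fork(P1) -> P2. 4 ppages; refcounts: pp0:1 pp1:1 pp2:2 pp3:2
Op 8: fork(P2) -> P3. 4 ppages; refcounts: pp0:1 pp1:1 pp2:3 pp3:3
Op 9: write(P3, v1, 147). refcount(pp3)=3>1 -> COPY to pp4. 5 ppages; refcounts: pp0:1 pp1:1 pp2:3 pp3:2 pp4:1

Answer: 5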